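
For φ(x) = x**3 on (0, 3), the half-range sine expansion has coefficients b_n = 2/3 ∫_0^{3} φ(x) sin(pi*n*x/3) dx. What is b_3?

-12/pi**3 + 18/pi

b_3 = 2/3 ∫_0^{3} (x**3) sin(pi*x) dx.
Integrating by parts three times (tabular method), an antiderivative of (x**3) sin(pi*x) is -x**3*cos(pi*x)/pi + 3*x**2*sin(pi*x)/pi**2 + 6*x*cos(pi*x)/pi**3 - 6*sin(pi*x)/pi**4; evaluating from 0 to 3: ∫_{0}^{3} (x**3) sin(pi*x) dx = (-18/pi**3 + 27/pi) - (0) = -18/pi**3 + 27/pi.
Hence b_3 = (2/3)·(-18/pi**3 + 27/pi) = -12/pi**3 + 18/pi.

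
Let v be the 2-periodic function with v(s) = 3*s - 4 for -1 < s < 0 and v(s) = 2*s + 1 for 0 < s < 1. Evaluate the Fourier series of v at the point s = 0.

-3/2

At s = 0 the one-sided limits are v(0^-) = -4 and v(0^+) = 1.
By Dirichlet's theorem the series converges to their average, [(-4) + (1)]/2 = -3/2.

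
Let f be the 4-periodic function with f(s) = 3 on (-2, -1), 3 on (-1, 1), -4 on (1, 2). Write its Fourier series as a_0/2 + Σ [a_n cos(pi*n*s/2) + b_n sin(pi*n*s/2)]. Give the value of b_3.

-7/(3*pi)

b_3 = 1/2 ∫_{-2}^{2} f(s) sin(3*pi*s/2) ds.
Split the integral at the breakpoints.
Directly, an antiderivative of (3) sin(3*pi*s/2) is -2*cos(3*pi*s/2)/pi; evaluating from -2 to -1: ∫_{-2}^{-1} (3) sin(3*pi*s/2) ds = (0) - (2/pi) = -2/pi.
Directly, an antiderivative of (3) sin(3*pi*s/2) is -2*cos(3*pi*s/2)/pi; evaluating from -1 to 1: ∫_{-1}^{1} (3) sin(3*pi*s/2) ds = (0) - (0) = 0.
Directly, an antiderivative of (-4) sin(3*pi*s/2) is 8*cos(3*pi*s/2)/(3*pi); evaluating from 1 to 2: ∫_{1}^{2} (-4) sin(3*pi*s/2) ds = (-8/(3*pi)) - (0) = -8/(3*pi).
Summing the pieces and multiplying by (1/2) gives b_3 = -7/(3*pi).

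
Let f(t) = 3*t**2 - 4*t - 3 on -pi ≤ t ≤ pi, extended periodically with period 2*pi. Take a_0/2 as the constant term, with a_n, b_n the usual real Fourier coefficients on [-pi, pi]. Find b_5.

-8/5

b_5 = 1/pi ∫_{-pi}^{pi} f(t) sin(5*t) dt.
Integrating by parts twice (tabular method), an antiderivative of (3*t**2 - 4*t - 3) sin(5*t) is -3*t**2*cos(5*t)/5 + 6*t*sin(5*t)/25 + 4*t*cos(5*t)/5 - 4*sin(5*t)/25 + 81*cos(5*t)/125; evaluating from -pi to pi: ∫_{-pi}^{pi} (3*t**2 - 4*t - 3) sin(5*t) dt = (-4*pi/5 - 81/125 + 3*pi**2/5) - (-81/125 + 4*pi/5 + 3*pi**2/5) = -8*pi/5.
Hence b_5 = (1/pi)·(-8*pi/5) = -8/5.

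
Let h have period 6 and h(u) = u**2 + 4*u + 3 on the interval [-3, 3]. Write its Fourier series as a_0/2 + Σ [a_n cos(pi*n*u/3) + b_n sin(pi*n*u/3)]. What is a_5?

a_5 = 1/3 ∫_{-3}^{3} h(u) cos(5*pi*u/3) du.
Integrating by parts twice (tabular method), an antiderivative of (u**2 + 4*u + 3) cos(5*pi*u/3) is 3*u**2*sin(5*pi*u/3)/(5*pi) + 12*u*sin(5*pi*u/3)/(5*pi) + 18*u*cos(5*pi*u/3)/(25*pi**2) - 54*sin(5*pi*u/3)/(125*pi**3) + 9*sin(5*pi*u/3)/(5*pi) + 36*cos(5*pi*u/3)/(25*pi**2); evaluating from -3 to 3: ∫_{-3}^{3} (u**2 + 4*u + 3) cos(5*pi*u/3) du = (-18/(5*pi**2)) - (18/(25*pi**2)) = -108/(25*pi**2).
Hence a_5 = (1/3)·(-108/(25*pi**2)) = -36/(25*pi**2).

-36/(25*pi**2)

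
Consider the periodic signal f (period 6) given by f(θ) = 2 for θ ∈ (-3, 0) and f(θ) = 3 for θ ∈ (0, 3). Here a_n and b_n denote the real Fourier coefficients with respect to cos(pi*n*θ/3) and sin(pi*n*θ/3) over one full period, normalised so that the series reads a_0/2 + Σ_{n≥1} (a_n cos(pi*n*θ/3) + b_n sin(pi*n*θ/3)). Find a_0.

5

a_0 = 1/3 ∫_{-3}^{3} f(θ) dθ = 1/3 · (15) = 5.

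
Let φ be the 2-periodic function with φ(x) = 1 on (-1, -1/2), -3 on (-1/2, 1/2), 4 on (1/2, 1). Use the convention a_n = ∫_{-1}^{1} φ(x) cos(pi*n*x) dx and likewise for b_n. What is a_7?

a_7 = ∫_{-1}^{1} φ(x) cos(7*pi*x) dx.
Split the integral at the breakpoints.
Directly, an antiderivative of (1) cos(7*pi*x) is sin(7*pi*x)/(7*pi); evaluating from -1 to -1/2: ∫_{-1}^{-1/2} (1) cos(7*pi*x) dx = (1/(7*pi)) - (0) = 1/(7*pi).
Directly, an antiderivative of (-3) cos(7*pi*x) is -3*sin(7*pi*x)/(7*pi); evaluating from -1/2 to 1/2: ∫_{-1/2}^{1/2} (-3) cos(7*pi*x) dx = (3/(7*pi)) - (-3/(7*pi)) = 6/(7*pi).
Directly, an antiderivative of (4) cos(7*pi*x) is 4*sin(7*pi*x)/(7*pi); evaluating from 1/2 to 1: ∫_{1/2}^{1} (4) cos(7*pi*x) dx = (0) - (-4/(7*pi)) = 4/(7*pi).
Summing the pieces gives a_7 = 11/(7*pi).

11/(7*pi)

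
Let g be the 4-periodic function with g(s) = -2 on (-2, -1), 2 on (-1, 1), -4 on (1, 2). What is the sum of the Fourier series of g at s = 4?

2

s = 4 differs from s = 0 by 1 full period(s), and the series is 4-periodic.
g is continuous at s = 0 with value 2, so the series converges to 2 there.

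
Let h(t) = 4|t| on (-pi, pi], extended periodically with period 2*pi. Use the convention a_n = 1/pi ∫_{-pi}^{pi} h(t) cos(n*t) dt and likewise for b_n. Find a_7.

a_7 = 1/pi ∫_{-pi}^{pi} h(t) cos(7*t) dt.
h is even and cos(7*t) is even, so the integrand is even and a_7 = 2/pi ∫_0^{pi} h(t) cos(7*t) dt.
Integrating by parts (boundary term plus one more integral), an antiderivative of (4*t) cos(7*t) is 4*t*sin(7*t)/7 + 4*cos(7*t)/49; evaluating from 0 to pi: ∫_{0}^{pi} (4*t) cos(7*t) dt = (-4/49) - (4/49) = -8/49.
Hence a_7 = (2/pi)·(-8/49) = -16/(49*pi).

-16/(49*pi)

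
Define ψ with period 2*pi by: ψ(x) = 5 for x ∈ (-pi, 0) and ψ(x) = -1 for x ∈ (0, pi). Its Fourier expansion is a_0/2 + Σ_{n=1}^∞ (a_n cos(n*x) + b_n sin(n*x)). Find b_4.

0

b_4 = 1/pi ∫_{-pi}^{pi} ψ(x) sin(4*x) dx.
Split the integral at the breakpoints.
Directly, an antiderivative of (5) sin(4*x) is -5*cos(4*x)/4; evaluating from -pi to 0: ∫_{-pi}^{0} (5) sin(4*x) dx = (-5/4) - (-5/4) = 0.
Directly, an antiderivative of (-1) sin(4*x) is cos(4*x)/4; evaluating from 0 to pi: ∫_{0}^{pi} (-1) sin(4*x) dx = (1/4) - (1/4) = 0.
Summing the pieces and multiplying by (1/pi) gives b_4 = 0.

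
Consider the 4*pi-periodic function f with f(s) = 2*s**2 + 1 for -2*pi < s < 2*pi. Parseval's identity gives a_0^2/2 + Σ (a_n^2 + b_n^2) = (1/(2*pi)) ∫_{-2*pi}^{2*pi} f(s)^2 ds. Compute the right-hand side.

(1/(2*pi)) ∫_{-2*pi}^{2*pi} f(s)^2 ds = (1/(2*pi)) · (4*pi*(15 + 80*pi**2 + 192*pi**4)/15) = 2 + 32*pi**2/3 + 128*pi**4/5.

2 + 32*pi**2/3 + 128*pi**4/5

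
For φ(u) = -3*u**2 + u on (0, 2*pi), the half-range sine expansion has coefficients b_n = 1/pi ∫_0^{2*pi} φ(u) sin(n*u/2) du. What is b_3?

b_3 = 1/pi ∫_0^{2*pi} (-3*u**2 + u) sin(3*u/2) du.
Integrating by parts twice (tabular method), an antiderivative of (-3*u**2 + u) sin(3*u/2) is 2*u**2*cos(3*u/2) - 8*u*sin(3*u/2)/3 - 2*u*cos(3*u/2)/3 + 4*sin(3*u/2)/9 - 16*cos(3*u/2)/9; evaluating from 0 to 2*pi: ∫_{0}^{2*pi} (-3*u**2 + u) sin(3*u/2) du = (-8*pi**2 + 16/9 + 4*pi/3) - (-16/9) = -8*pi**2 + 32/9 + 4*pi/3.
Hence b_3 = (1/pi)·(-8*pi**2 + 32/9 + 4*pi/3) = -8*pi + 32/(9*pi) + 4/3.

-8*pi + 32/(9*pi) + 4/3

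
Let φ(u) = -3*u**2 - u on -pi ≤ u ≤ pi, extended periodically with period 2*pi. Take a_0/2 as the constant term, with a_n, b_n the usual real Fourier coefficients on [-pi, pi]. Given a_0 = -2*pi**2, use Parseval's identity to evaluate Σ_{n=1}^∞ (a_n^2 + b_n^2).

Parseval: a_0^2/2 + Σ_{n≥1} (a_n^2+b_n^2) = 1/pi ∫_{-pi}^{pi} φ(u)^2 du = 2*pi**2*(5 + 27*pi**2)/15.
Subtract a_0^2/2 = 2*pi**4: Σ (a_n^2+b_n^2) = 2*pi**2*(5 + 12*pi**2)/15.

2*pi**2*(5 + 12*pi**2)/15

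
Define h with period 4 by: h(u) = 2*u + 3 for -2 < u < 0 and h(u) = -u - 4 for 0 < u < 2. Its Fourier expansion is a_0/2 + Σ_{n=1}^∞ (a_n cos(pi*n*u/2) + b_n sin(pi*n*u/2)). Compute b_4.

-1/(2*pi)

b_4 = 1/2 ∫_{-2}^{2} h(u) sin(2*pi*u) du.
Split the integral at the breakpoints.
Integrating by parts (boundary term plus one more integral), an antiderivative of (2*u + 3) sin(2*pi*u) is -u*cos(2*pi*u)/pi + sin(2*pi*u)/(2*pi**2) - 3*cos(2*pi*u)/(2*pi); evaluating from -2 to 0: ∫_{-2}^{0} (2*u + 3) sin(2*pi*u) du = (-3/(2*pi)) - (1/(2*pi)) = -2/pi.
Integrating by parts (boundary term plus one more integral), an antiderivative of (-u - 4) sin(2*pi*u) is u*cos(2*pi*u)/(2*pi) - sin(2*pi*u)/(4*pi**2) + 2*cos(2*pi*u)/pi; evaluating from 0 to 2: ∫_{0}^{2} (-u - 4) sin(2*pi*u) du = (3/pi) - (2/pi) = 1/pi.
Summing the pieces and multiplying by (1/2) gives b_4 = -1/(2*pi).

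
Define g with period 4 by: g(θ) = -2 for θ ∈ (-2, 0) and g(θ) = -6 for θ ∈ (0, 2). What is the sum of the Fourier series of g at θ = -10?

-4

θ = -10 differs from θ = -2 by -2 full period(s), and the series is 4-periodic.
At θ = -2 the one-sided limits are g(-2^-) = -6 and g(-2^+) = -2.
By Dirichlet's theorem the series converges to their average, [(-6) + (-2)]/2 = -4.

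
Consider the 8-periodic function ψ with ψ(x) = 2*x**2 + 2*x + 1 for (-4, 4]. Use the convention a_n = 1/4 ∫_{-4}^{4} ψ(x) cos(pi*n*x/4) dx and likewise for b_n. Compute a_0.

70/3

a_0 = 1/4 ∫_{-4}^{4} ψ(x) dx = 1/4 · (280/3) = 70/3.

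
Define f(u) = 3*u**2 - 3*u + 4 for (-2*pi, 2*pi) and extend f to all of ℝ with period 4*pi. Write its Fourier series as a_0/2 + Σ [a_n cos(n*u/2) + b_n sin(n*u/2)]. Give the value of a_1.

-48

a_1 = (1/(2*pi)) ∫_{-2*pi}^{2*pi} f(u) cos(u/2) du.
Integrating by parts twice (tabular method), an antiderivative of (3*u**2 - 3*u + 4) cos(u/2) is 6*u**2*sin(u/2) - 6*u*sin(u/2) + 24*u*cos(u/2) - 40*sin(u/2) - 12*cos(u/2); evaluating from -2*pi to 2*pi: ∫_{-2*pi}^{2*pi} (3*u**2 - 3*u + 4) cos(u/2) du = (12 - 48*pi) - (12 + 48*pi) = -96*pi.
Hence a_1 = (1/(2*pi))·(-96*pi) = -48.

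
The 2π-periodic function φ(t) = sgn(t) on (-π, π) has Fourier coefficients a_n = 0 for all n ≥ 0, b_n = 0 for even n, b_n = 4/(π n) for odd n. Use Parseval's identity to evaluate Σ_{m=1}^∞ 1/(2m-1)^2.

Parseval: Σ b_n^2 = (1/π) ∫_{-π}^{π} φ(t)^2 dt = 2.
Only odd n contribute, with b_n^2 = 16/(π^2 n^2), so Σ_{m≥1} 1/(2m-1)^2 = π^2·(2)/16 = pi**2/8.

pi**2/8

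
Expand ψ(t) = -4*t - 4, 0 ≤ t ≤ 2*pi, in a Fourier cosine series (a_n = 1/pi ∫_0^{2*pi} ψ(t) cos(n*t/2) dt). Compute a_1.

32/pi

a_1 = 1/pi ∫_0^{2*pi} (-4*t - 4) cos(t/2) dt.
Integrating by parts (boundary term plus one more integral), an antiderivative of (-4*t - 4) cos(t/2) is -8*t*sin(t/2) - 8*sin(t/2) - 16*cos(t/2); evaluating from 0 to 2*pi: ∫_{0}^{2*pi} (-4*t - 4) cos(t/2) dt = (16) - (-16) = 32.
Hence a_1 = (1/pi)·(32) = 32/pi.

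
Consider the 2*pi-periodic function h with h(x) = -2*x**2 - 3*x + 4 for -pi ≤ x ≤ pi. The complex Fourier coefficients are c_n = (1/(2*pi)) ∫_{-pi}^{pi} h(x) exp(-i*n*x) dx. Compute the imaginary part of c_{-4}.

Since h is real-valued, Im(c_{-4}) = -(1/(2*pi)) ∫_{-pi}^{pi} h(x) sin(-4*x) dx = b_{4}/2.
Integrating by parts twice (tabular method), an antiderivative of (-2*x**2 - 3*x + 4) sin(-4*x) is -x**2*cos(4*x)/2 + x*sin(4*x)/4 - 3*x*cos(4*x)/4 + 3*sin(4*x)/16 + 17*cos(4*x)/16; evaluating from -pi to pi: ∫_{-pi}^{pi} (-2*x**2 - 3*x + 4) sin(-4*x) dx = (-pi**2/2 - 3*pi/4 + 17/16) - (-pi**2/2 + 17/16 + 3*pi/4) = -3*pi/2.
Hence Im(c_{-4}) = (-1/(2*pi))·(-3*pi/2) = 3/4.

3/4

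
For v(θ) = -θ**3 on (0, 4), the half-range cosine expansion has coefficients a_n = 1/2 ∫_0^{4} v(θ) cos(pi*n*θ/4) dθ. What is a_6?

a_6 = 1/2 ∫_0^{4} (-θ**3) cos(3*pi*θ/2) dθ.
Integrating by parts three times (tabular method), an antiderivative of (-θ**3) cos(3*pi*θ/2) is -2*θ**3*sin(3*pi*θ/2)/(3*pi) - 4*θ**2*cos(3*pi*θ/2)/(3*pi**2) + 16*θ*sin(3*pi*θ/2)/(9*pi**3) + 32*cos(3*pi*θ/2)/(27*pi**4); evaluating from 0 to 4: ∫_{0}^{4} (-θ**3) cos(3*pi*θ/2) dθ = (32*(1 - 18*pi**2)/(27*pi**4)) - (32/(27*pi**4)) = -64/(3*pi**2).
Hence a_6 = (1/2)·(-64/(3*pi**2)) = -32/(3*pi**2).

-32/(3*pi**2)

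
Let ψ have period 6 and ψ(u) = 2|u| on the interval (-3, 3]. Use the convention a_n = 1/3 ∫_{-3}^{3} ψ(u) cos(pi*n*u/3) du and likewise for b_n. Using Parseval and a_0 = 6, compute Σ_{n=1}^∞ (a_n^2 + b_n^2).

6

Parseval: a_0^2/2 + Σ_{n≥1} (a_n^2+b_n^2) = 1/3 ∫_{-3}^{3} ψ(u)^2 du = 24.
Subtract a_0^2/2 = 18: Σ (a_n^2+b_n^2) = 6.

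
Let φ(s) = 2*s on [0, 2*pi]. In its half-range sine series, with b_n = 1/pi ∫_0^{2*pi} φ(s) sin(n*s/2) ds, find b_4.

b_4 = 1/pi ∫_0^{2*pi} (2*s) sin(2*s) ds.
Integrating by parts (boundary term plus one more integral), an antiderivative of (2*s) sin(2*s) is -s*cos(2*s) + sin(2*s)/2; evaluating from 0 to 2*pi: ∫_{0}^{2*pi} (2*s) sin(2*s) ds = (-2*pi) - (0) = -2*pi.
Hence b_4 = (1/pi)·(-2*pi) = -2.

-2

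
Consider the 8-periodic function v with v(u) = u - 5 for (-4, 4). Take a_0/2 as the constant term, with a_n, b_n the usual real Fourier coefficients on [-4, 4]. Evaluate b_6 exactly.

b_6 = 1/4 ∫_{-4}^{4} v(u) sin(3*pi*u/2) du.
Integrating by parts (boundary term plus one more integral), an antiderivative of (u - 5) sin(3*pi*u/2) is -2*u*cos(3*pi*u/2)/(3*pi) + 4*sin(3*pi*u/2)/(9*pi**2) + 10*cos(3*pi*u/2)/(3*pi); evaluating from -4 to 4: ∫_{-4}^{4} (u - 5) sin(3*pi*u/2) du = (2/(3*pi)) - (6/pi) = -16/(3*pi).
Hence b_6 = (1/4)·(-16/(3*pi)) = -4/(3*pi).

-4/(3*pi)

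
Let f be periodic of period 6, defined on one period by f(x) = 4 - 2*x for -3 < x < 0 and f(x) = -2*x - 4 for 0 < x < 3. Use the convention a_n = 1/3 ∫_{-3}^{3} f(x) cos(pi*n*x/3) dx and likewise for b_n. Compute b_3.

-28/(3*pi)

b_3 = 1/3 ∫_{-3}^{3} f(x) sin(pi*x) dx.
f is odd and sin(pi*x) is odd, so the integrand is even and b_3 = 2/3 ∫_0^{3} f(x) sin(pi*x) dx.
Integrating by parts (boundary term plus one more integral), an antiderivative of (-2*x - 4) sin(pi*x) is 2*x*cos(pi*x)/pi - 2*sin(pi*x)/pi**2 + 4*cos(pi*x)/pi; evaluating from 0 to 3: ∫_{0}^{3} (-2*x - 4) sin(pi*x) dx = (-10/pi) - (4/pi) = -14/pi.
Hence b_3 = (2/3)·(-14/pi) = -28/(3*pi).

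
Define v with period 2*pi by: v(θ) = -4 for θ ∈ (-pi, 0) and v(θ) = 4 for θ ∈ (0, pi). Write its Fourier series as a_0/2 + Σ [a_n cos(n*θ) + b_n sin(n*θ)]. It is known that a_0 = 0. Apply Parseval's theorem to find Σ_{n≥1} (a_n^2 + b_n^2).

32

Parseval: a_0^2/2 + Σ_{n≥1} (a_n^2+b_n^2) = 1/pi ∫_{-pi}^{pi} v(θ)^2 dθ = 32.
Subtract a_0^2/2 = 0: Σ (a_n^2+b_n^2) = 32.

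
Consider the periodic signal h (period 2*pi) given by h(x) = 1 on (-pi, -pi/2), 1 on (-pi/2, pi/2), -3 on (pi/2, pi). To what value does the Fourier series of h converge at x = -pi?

At x = -pi the one-sided limits are h(-pi^-) = -3 and h(-pi^+) = 1.
By Dirichlet's theorem the series converges to their average, [(-3) + (1)]/2 = -1.

-1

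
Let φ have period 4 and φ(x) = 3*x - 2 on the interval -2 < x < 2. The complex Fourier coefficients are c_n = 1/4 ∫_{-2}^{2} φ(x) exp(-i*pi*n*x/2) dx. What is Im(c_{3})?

-2/pi

Since φ is real-valued, Im(c_{3}) = -1/4 ∫_{-2}^{2} φ(x) sin(3*pi*x/2) dx = -b_{3}/2.
Integrating by parts (boundary term plus one more integral), an antiderivative of (3*x - 2) sin(3*pi*x/2) is -2*x*cos(3*pi*x/2)/pi + 4*sin(3*pi*x/2)/(3*pi**2) + 4*cos(3*pi*x/2)/(3*pi); evaluating from -2 to 2: ∫_{-2}^{2} (3*x - 2) sin(3*pi*x/2) dx = (8/(3*pi)) - (-16/(3*pi)) = 8/pi.
Hence Im(c_{3}) = (-1/4)·(8/pi) = -2/pi.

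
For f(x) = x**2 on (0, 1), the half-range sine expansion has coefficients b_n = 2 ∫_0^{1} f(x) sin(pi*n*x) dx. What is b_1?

-8/pi**3 + 2/pi

b_1 = 2 ∫_0^{1} (x**2) sin(pi*x) dx.
Integrating by parts twice (tabular method), an antiderivative of (x**2) sin(pi*x) is -x**2*cos(pi*x)/pi + 2*x*sin(pi*x)/pi**2 + 2*cos(pi*x)/pi**3; evaluating from 0 to 1: ∫_{0}^{1} (x**2) sin(pi*x) dx = ((-2 + pi**2)/pi**3) - (2/pi**3) = (-4 + pi**2)/pi**3.
Hence b_1 = 2·((-4 + pi**2)/pi**3) = -8/pi**3 + 2/pi.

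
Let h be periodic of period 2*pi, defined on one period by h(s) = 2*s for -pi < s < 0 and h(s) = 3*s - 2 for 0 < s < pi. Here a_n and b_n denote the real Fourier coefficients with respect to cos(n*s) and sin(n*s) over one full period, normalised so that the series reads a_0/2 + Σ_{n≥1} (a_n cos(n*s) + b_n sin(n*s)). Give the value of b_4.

-5/4

b_4 = 1/pi ∫_{-pi}^{pi} h(s) sin(4*s) ds.
Split the integral at the breakpoints.
Integrating by parts (boundary term plus one more integral), an antiderivative of (2*s) sin(4*s) is -s*cos(4*s)/2 + sin(4*s)/8; evaluating from -pi to 0: ∫_{-pi}^{0} (2*s) sin(4*s) ds = (0) - (pi/2) = -pi/2.
Integrating by parts (boundary term plus one more integral), an antiderivative of (3*s - 2) sin(4*s) is -3*s*cos(4*s)/4 + 3*sin(4*s)/16 + cos(4*s)/2; evaluating from 0 to pi: ∫_{0}^{pi} (3*s - 2) sin(4*s) ds = (1/2 - 3*pi/4) - (1/2) = -3*pi/4.
Summing the pieces and multiplying by (1/pi) gives b_4 = -5/4.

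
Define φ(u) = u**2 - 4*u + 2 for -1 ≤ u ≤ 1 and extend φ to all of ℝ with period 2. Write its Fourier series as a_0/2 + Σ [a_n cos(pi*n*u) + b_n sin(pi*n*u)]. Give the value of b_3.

-8/(3*pi)

b_3 = ∫_{-1}^{1} φ(u) sin(3*pi*u) du.
Integrating by parts twice (tabular method), an antiderivative of (u**2 - 4*u + 2) sin(3*pi*u) is -u**2*cos(3*pi*u)/(3*pi) + 2*u*sin(3*pi*u)/(9*pi**2) + 4*u*cos(3*pi*u)/(3*pi) - 4*sin(3*pi*u)/(9*pi**2) - 2*cos(3*pi*u)/(3*pi) + 2*cos(3*pi*u)/(27*pi**3); evaluating from -1 to 1: ∫_{-1}^{1} (u**2 - 4*u + 2) sin(3*pi*u) du = ((-9*pi**2 - 2)/(27*pi**3)) - ((-2 + 63*pi**2)/(27*pi**3)) = -8/(3*pi).
Hence b_3 = -8/(3*pi).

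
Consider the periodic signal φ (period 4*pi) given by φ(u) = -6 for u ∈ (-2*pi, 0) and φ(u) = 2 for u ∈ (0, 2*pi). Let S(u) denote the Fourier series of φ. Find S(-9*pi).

-6

u = -9*pi differs from u = -pi by -2 full period(s), and the series is 4*pi-periodic.
φ is continuous at u = -pi with value -6, so the series converges to -6 there.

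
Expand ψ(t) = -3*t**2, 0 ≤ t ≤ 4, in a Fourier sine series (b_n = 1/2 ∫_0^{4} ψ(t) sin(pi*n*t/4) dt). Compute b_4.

24/pi

b_4 = 1/2 ∫_0^{4} (-3*t**2) sin(pi*t) dt.
Integrating by parts twice (tabular method), an antiderivative of (-3*t**2) sin(pi*t) is 3*t**2*cos(pi*t)/pi - 6*t*sin(pi*t)/pi**2 - 6*cos(pi*t)/pi**3; evaluating from 0 to 4: ∫_{0}^{4} (-3*t**2) sin(pi*t) dt = (-6/pi**3 + 48/pi) - (-6/pi**3) = 48/pi.
Hence b_4 = (1/2)·(48/pi) = 24/pi.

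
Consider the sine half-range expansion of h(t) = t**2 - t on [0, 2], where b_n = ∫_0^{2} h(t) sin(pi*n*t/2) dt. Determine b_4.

-1/pi

b_4 = ∫_0^{2} (t**2 - t) sin(2*pi*t) dt.
Integrating by parts twice (tabular method), an antiderivative of (t**2 - t) sin(2*pi*t) is -t**2*cos(2*pi*t)/(2*pi) + t*sin(2*pi*t)/(2*pi**2) + t*cos(2*pi*t)/(2*pi) - sin(2*pi*t)/(4*pi**2) + cos(2*pi*t)/(4*pi**3); evaluating from 0 to 2: ∫_{0}^{2} (t**2 - t) sin(2*pi*t) dt = ((1/4 - pi**2)/pi**3) - (1/(4*pi**3)) = -1/pi.
Hence b_4 = -1/pi.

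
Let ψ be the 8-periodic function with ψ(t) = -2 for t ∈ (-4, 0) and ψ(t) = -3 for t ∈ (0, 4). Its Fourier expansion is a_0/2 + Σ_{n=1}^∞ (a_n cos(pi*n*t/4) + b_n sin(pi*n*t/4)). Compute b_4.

b_4 = 1/4 ∫_{-4}^{4} ψ(t) sin(pi*t) dt.
Split the integral at the breakpoints.
Directly, an antiderivative of (-2) sin(pi*t) is 2*cos(pi*t)/pi; evaluating from -4 to 0: ∫_{-4}^{0} (-2) sin(pi*t) dt = (2/pi) - (2/pi) = 0.
Directly, an antiderivative of (-3) sin(pi*t) is 3*cos(pi*t)/pi; evaluating from 0 to 4: ∫_{0}^{4} (-3) sin(pi*t) dt = (3/pi) - (3/pi) = 0.
Summing the pieces and multiplying by (1/4) gives b_4 = 0.

0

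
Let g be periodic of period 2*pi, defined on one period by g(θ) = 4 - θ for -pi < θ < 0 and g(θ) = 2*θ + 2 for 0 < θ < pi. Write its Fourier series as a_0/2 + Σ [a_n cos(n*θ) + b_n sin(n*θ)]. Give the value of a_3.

-2/(3*pi)

a_3 = 1/pi ∫_{-pi}^{pi} g(θ) cos(3*θ) dθ.
Split the integral at the breakpoints.
Integrating by parts (boundary term plus one more integral), an antiderivative of (4 - θ) cos(3*θ) is -θ*sin(3*θ)/3 + 4*sin(3*θ)/3 - cos(3*θ)/9; evaluating from -pi to 0: ∫_{-pi}^{0} (4 - θ) cos(3*θ) dθ = (-1/9) - (1/9) = -2/9.
Integrating by parts (boundary term plus one more integral), an antiderivative of (2*θ + 2) cos(3*θ) is 2*θ*sin(3*θ)/3 + 2*sin(3*θ)/3 + 2*cos(3*θ)/9; evaluating from 0 to pi: ∫_{0}^{pi} (2*θ + 2) cos(3*θ) dθ = (-2/9) - (2/9) = -4/9.
Summing the pieces and multiplying by (1/pi) gives a_3 = -2/(3*pi).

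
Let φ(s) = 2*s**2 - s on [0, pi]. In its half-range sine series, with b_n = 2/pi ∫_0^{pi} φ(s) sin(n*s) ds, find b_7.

b_7 = 2/pi ∫_0^{pi} (2*s**2 - s) sin(7*s) ds.
Integrating by parts twice (tabular method), an antiderivative of (2*s**2 - s) sin(7*s) is -2*s**2*cos(7*s)/7 + 4*s*sin(7*s)/49 + s*cos(7*s)/7 - sin(7*s)/49 + 4*cos(7*s)/343; evaluating from 0 to pi: ∫_{0}^{pi} (2*s**2 - s) sin(7*s) ds = (-pi/7 - 4/343 + 2*pi**2/7) - (4/343) = -pi/7 - 8/343 + 2*pi**2/7.
Hence b_7 = (2/pi)·(-pi/7 - 8/343 + 2*pi**2/7) = 2*(-49*pi - 8 + 98*pi**2)/(343*pi).

2*(-49*pi - 8 + 98*pi**2)/(343*pi)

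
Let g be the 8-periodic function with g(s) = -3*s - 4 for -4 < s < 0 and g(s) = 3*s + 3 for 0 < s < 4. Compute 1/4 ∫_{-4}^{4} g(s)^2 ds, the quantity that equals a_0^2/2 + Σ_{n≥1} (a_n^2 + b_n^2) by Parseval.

109

1/4 ∫_{-4}^{4} g(s)^2 ds = 1/4 · (436) = 109.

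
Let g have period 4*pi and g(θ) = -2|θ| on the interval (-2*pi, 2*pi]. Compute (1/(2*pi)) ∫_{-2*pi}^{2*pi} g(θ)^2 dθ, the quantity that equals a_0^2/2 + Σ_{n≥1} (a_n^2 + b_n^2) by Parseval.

(1/(2*pi)) ∫_{-2*pi}^{2*pi} g(θ)^2 dθ = (1/(2*pi)) · (64*pi**3/3) = 32*pi**2/3.

32*pi**2/3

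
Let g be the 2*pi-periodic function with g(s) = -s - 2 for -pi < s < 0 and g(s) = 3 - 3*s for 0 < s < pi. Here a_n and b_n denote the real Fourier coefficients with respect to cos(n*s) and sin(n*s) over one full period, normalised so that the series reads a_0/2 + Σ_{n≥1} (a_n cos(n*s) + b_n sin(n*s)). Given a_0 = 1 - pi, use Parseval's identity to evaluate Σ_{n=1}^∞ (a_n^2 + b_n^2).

-10*pi + 25/2 + 17*pi**2/6

Parseval: a_0^2/2 + Σ_{n≥1} (a_n^2+b_n^2) = 1/pi ∫_{-pi}^{pi} g(s)^2 ds = -11*pi + 13 + 10*pi**2/3.
Subtract a_0^2/2 = (1 - pi)**2/2: Σ (a_n^2+b_n^2) = -10*pi + 25/2 + 17*pi**2/6.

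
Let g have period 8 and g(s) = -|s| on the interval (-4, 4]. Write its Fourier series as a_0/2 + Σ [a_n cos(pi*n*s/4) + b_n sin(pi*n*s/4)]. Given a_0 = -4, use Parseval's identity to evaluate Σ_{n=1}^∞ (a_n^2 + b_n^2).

Parseval: a_0^2/2 + Σ_{n≥1} (a_n^2+b_n^2) = 1/4 ∫_{-4}^{4} g(s)^2 ds = 32/3.
Subtract a_0^2/2 = 8: Σ (a_n^2+b_n^2) = 8/3.

8/3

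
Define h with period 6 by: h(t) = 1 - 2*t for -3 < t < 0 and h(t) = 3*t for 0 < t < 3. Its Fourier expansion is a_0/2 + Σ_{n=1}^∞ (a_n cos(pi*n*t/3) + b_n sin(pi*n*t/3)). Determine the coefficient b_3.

b_3 = 1/3 ∫_{-3}^{3} h(t) sin(pi*t) dt.
Split the integral at the breakpoints.
Integrating by parts (boundary term plus one more integral), an antiderivative of (1 - 2*t) sin(pi*t) is 2*t*cos(pi*t)/pi - 2*sin(pi*t)/pi**2 - cos(pi*t)/pi; evaluating from -3 to 0: ∫_{-3}^{0} (1 - 2*t) sin(pi*t) dt = (-1/pi) - (7/pi) = -8/pi.
Integrating by parts (boundary term plus one more integral), an antiderivative of (3*t) sin(pi*t) is -3*t*cos(pi*t)/pi + 3*sin(pi*t)/pi**2; evaluating from 0 to 3: ∫_{0}^{3} (3*t) sin(pi*t) dt = (9/pi) - (0) = 9/pi.
Summing the pieces and multiplying by (1/3) gives b_3 = 1/(3*pi).

1/(3*pi)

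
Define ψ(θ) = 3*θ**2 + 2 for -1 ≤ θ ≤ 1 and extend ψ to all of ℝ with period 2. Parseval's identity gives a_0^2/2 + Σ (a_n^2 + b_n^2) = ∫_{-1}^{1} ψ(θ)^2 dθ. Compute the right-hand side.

∫_{-1}^{1} ψ(θ)^2 dθ = 98/5.

98/5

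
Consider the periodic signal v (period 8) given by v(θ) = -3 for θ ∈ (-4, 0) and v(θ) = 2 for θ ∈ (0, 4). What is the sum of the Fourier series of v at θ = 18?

2

θ = 18 differs from θ = 2 by 2 full period(s), and the series is 8-periodic.
v is continuous at θ = 2 with value 2, so the series converges to 2 there.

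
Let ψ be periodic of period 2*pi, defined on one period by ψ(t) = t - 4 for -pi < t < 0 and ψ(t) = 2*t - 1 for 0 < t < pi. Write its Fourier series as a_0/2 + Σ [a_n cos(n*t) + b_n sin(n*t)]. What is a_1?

-2/pi

a_1 = 1/pi ∫_{-pi}^{pi} ψ(t) cos(t) dt.
Split the integral at the breakpoints.
Integrating by parts (boundary term plus one more integral), an antiderivative of (t - 4) cos(t) is t*sin(t) - 4*sin(t) + cos(t); evaluating from -pi to 0: ∫_{-pi}^{0} (t - 4) cos(t) dt = (1) - (-1) = 2.
Integrating by parts (boundary term plus one more integral), an antiderivative of (2*t - 1) cos(t) is 2*t*sin(t) - sin(t) + 2*cos(t); evaluating from 0 to pi: ∫_{0}^{pi} (2*t - 1) cos(t) dt = (-2) - (2) = -4.
Summing the pieces and multiplying by (1/pi) gives a_1 = -2/pi.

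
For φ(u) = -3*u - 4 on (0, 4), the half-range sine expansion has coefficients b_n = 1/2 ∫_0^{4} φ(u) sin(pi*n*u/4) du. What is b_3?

b_3 = 1/2 ∫_0^{4} (-3*u - 4) sin(3*pi*u/4) du.
Integrating by parts (boundary term plus one more integral), an antiderivative of (-3*u - 4) sin(3*pi*u/4) is 4*u*cos(3*pi*u/4)/pi - 16*sin(3*pi*u/4)/(3*pi**2) + 16*cos(3*pi*u/4)/(3*pi); evaluating from 0 to 4: ∫_{0}^{4} (-3*u - 4) sin(3*pi*u/4) du = (-64/(3*pi)) - (16/(3*pi)) = -80/(3*pi).
Hence b_3 = (1/2)·(-80/(3*pi)) = -40/(3*pi).

-40/(3*pi)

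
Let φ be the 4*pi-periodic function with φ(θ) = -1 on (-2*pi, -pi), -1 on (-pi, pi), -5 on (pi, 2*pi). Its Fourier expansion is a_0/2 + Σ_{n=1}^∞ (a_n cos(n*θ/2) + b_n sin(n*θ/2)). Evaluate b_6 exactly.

b_6 = (1/(2*pi)) ∫_{-2*pi}^{2*pi} φ(θ) sin(3*θ) dθ.
Split the integral at the breakpoints.
Directly, an antiderivative of (-1) sin(3*θ) is cos(3*θ)/3; evaluating from -2*pi to -pi: ∫_{-2*pi}^{-pi} (-1) sin(3*θ) dθ = (-1/3) - (1/3) = -2/3.
Directly, an antiderivative of (-1) sin(3*θ) is cos(3*θ)/3; evaluating from -pi to pi: ∫_{-pi}^{pi} (-1) sin(3*θ) dθ = (-1/3) - (-1/3) = 0.
Directly, an antiderivative of (-5) sin(3*θ) is 5*cos(3*θ)/3; evaluating from pi to 2*pi: ∫_{pi}^{2*pi} (-5) sin(3*θ) dθ = (5/3) - (-5/3) = 10/3.
Summing the pieces and multiplying by (1/(2*pi)) gives b_6 = 4/(3*pi).

4/(3*pi)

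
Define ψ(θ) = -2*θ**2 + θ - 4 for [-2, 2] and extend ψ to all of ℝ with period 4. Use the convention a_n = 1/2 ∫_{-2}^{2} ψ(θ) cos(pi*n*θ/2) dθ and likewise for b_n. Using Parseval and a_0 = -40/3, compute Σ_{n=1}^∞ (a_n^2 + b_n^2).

Parseval: a_0^2/2 + Σ_{n≥1} (a_n^2+b_n^2) = 1/2 ∫_{-2}^{2} ψ(θ)^2 dθ = 1544/15.
Subtract a_0^2/2 = 800/9: Σ (a_n^2+b_n^2) = 632/45.

632/45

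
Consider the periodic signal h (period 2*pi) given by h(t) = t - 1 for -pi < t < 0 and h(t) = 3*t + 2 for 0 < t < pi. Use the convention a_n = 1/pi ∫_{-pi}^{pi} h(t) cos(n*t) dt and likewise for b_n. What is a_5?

a_5 = 1/pi ∫_{-pi}^{pi} h(t) cos(5*t) dt.
Split the integral at the breakpoints.
Integrating by parts (boundary term plus one more integral), an antiderivative of (t - 1) cos(5*t) is t*sin(5*t)/5 - sin(5*t)/5 + cos(5*t)/25; evaluating from -pi to 0: ∫_{-pi}^{0} (t - 1) cos(5*t) dt = (1/25) - (-1/25) = 2/25.
Integrating by parts (boundary term plus one more integral), an antiderivative of (3*t + 2) cos(5*t) is 3*t*sin(5*t)/5 + 2*sin(5*t)/5 + 3*cos(5*t)/25; evaluating from 0 to pi: ∫_{0}^{pi} (3*t + 2) cos(5*t) dt = (-3/25) - (3/25) = -6/25.
Summing the pieces and multiplying by (1/pi) gives a_5 = -4/(25*pi).

-4/(25*pi)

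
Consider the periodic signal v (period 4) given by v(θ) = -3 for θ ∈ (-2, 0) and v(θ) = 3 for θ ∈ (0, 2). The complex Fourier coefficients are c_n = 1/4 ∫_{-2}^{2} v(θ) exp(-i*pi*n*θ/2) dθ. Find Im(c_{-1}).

Since v is real-valued, Im(c_{-1}) = -1/4 ∫_{-2}^{2} v(θ) sin(-pi*θ/2) dθ = b_{1}/2.
v is odd and sin(-pi*θ/2) is odd, so the integrand is even: ∫_{-2}^{2} v(θ) sin(-pi*θ/2) dθ = 2∫_0^{2} v(θ) sin(-pi*θ/2) dθ.
Directly, an antiderivative of (3) sin(-pi*θ/2) is 6*cos(pi*θ/2)/pi; evaluating from 0 to 2: ∫_{0}^{2} (3) sin(-pi*θ/2) dθ = (-6/pi) - (6/pi) = -12/pi.
So ∫_{-2}^{2} v(θ) sin(-pi*θ/2) dθ = -24/pi.
Hence Im(c_{-1}) = (-1/4)·(-24/pi) = 6/pi.

6/pi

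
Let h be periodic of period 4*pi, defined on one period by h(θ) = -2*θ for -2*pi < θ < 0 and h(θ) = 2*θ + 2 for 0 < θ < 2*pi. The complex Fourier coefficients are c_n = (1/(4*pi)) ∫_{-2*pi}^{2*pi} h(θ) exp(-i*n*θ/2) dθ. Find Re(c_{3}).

Since h is real-valued, Re(c_{3}) = (1/(4*pi)) ∫_{-2*pi}^{2*pi} h(θ) cos(3*θ/2) dθ = a_{3}/2.
Split the integral at the breakpoints.
Integrating by parts (boundary term plus one more integral), an antiderivative of (-2*θ) cos(3*θ/2) is -4*θ*sin(3*θ/2)/3 - 8*cos(3*θ/2)/9; evaluating from -2*pi to 0: ∫_{-2*pi}^{0} (-2*θ) cos(3*θ/2) dθ = (-8/9) - (8/9) = -16/9.
Integrating by parts (boundary term plus one more integral), an antiderivative of (2*θ + 2) cos(3*θ/2) is 4*θ*sin(3*θ/2)/3 + 4*sin(3*θ/2)/3 + 8*cos(3*θ/2)/9; evaluating from 0 to 2*pi: ∫_{0}^{2*pi} (2*θ + 2) cos(3*θ/2) dθ = (-8/9) - (8/9) = -16/9.
So ∫_{-2*pi}^{2*pi} h(θ) cos(3*θ/2) dθ = -32/9.
Hence Re(c_{3}) = (1/(4*pi))·(-32/9) = -8/(9*pi).

-8/(9*pi)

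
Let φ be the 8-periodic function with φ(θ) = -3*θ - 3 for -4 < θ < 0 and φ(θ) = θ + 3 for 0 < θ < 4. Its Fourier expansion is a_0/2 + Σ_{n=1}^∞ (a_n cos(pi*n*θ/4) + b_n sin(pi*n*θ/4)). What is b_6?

b_6 = 1/4 ∫_{-4}^{4} φ(θ) sin(3*pi*θ/2) dθ.
Split the integral at the breakpoints.
Integrating by parts (boundary term plus one more integral), an antiderivative of (-3*θ - 3) sin(3*pi*θ/2) is 2*θ*cos(3*pi*θ/2)/pi - 4*sin(3*pi*θ/2)/(3*pi**2) + 2*cos(3*pi*θ/2)/pi; evaluating from -4 to 0: ∫_{-4}^{0} (-3*θ - 3) sin(3*pi*θ/2) dθ = (2/pi) - (-6/pi) = 8/pi.
Integrating by parts (boundary term plus one more integral), an antiderivative of (θ + 3) sin(3*pi*θ/2) is -2*θ*cos(3*pi*θ/2)/(3*pi) + 4*sin(3*pi*θ/2)/(9*pi**2) - 2*cos(3*pi*θ/2)/pi; evaluating from 0 to 4: ∫_{0}^{4} (θ + 3) sin(3*pi*θ/2) dθ = (-14/(3*pi)) - (-2/pi) = -8/(3*pi).
Summing the pieces and multiplying by (1/4) gives b_6 = 4/(3*pi).

4/(3*pi)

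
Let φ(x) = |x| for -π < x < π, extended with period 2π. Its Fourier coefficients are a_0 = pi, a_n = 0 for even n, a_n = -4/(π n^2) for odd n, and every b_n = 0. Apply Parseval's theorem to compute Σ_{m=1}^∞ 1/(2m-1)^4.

pi**4/96

Parseval: a_0^2/2 + Σ a_n^2 = (1/π) ∫_{-π}^{π} φ(x)^2 dx = 2*pi**2/3.
Subtract a_0^2/2 = pi**2/2: Σ a_n^2 = pi**2/6.
Only odd n contribute, with a_n^2 = 16/(π^2 n^4), so Σ_{m≥1} 1/(2m-1)^4 = π^2·(pi**2/6)/16 = pi**4/96.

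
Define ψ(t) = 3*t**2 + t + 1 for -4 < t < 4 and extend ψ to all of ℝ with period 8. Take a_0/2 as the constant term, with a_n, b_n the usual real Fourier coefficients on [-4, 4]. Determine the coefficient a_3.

a_3 = 1/4 ∫_{-4}^{4} ψ(t) cos(3*pi*t/4) dt.
Integrating by parts twice (tabular method), an antiderivative of (3*t**2 + t + 1) cos(3*pi*t/4) is 4*t**2*sin(3*pi*t/4)/pi + 4*t*sin(3*pi*t/4)/(3*pi) + 32*t*cos(3*pi*t/4)/(3*pi**2) - 128*sin(3*pi*t/4)/(9*pi**3) + 4*sin(3*pi*t/4)/(3*pi) + 16*cos(3*pi*t/4)/(9*pi**2); evaluating from -4 to 4: ∫_{-4}^{4} (3*t**2 + t + 1) cos(3*pi*t/4) dt = (-400/(9*pi**2)) - (368/(9*pi**2)) = -256/(3*pi**2).
Hence a_3 = (1/4)·(-256/(3*pi**2)) = -64/(3*pi**2).

-64/(3*pi**2)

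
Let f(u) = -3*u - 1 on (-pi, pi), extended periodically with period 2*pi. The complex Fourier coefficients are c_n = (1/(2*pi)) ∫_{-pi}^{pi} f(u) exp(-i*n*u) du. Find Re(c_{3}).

0

Since f is real-valued, Re(c_{3}) = (1/(2*pi)) ∫_{-pi}^{pi} f(u) cos(3*u) du = a_{3}/2.
Integrating by parts (boundary term plus one more integral), an antiderivative of (-3*u - 1) cos(3*u) is -u*sin(3*u) - sin(3*u)/3 - cos(3*u)/3; evaluating from -pi to pi: ∫_{-pi}^{pi} (-3*u - 1) cos(3*u) du = (1/3) - (1/3) = 0.
Hence Re(c_{3}) = (1/(2*pi))·(0) = 0.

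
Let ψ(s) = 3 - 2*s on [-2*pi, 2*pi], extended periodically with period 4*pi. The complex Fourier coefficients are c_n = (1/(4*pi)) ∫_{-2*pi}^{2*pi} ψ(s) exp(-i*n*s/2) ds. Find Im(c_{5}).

4/5

Since ψ is real-valued, Im(c_{5}) = -(1/(4*pi)) ∫_{-2*pi}^{2*pi} ψ(s) sin(5*s/2) ds = -b_{5}/2.
Integrating by parts (boundary term plus one more integral), an antiderivative of (3 - 2*s) sin(5*s/2) is 4*s*cos(5*s/2)/5 - 8*sin(5*s/2)/25 - 6*cos(5*s/2)/5; evaluating from -2*pi to 2*pi: ∫_{-2*pi}^{2*pi} (3 - 2*s) sin(5*s/2) ds = (6/5 - 8*pi/5) - (6/5 + 8*pi/5) = -16*pi/5.
Hence Im(c_{5}) = (-1/(4*pi))·(-16*pi/5) = 4/5.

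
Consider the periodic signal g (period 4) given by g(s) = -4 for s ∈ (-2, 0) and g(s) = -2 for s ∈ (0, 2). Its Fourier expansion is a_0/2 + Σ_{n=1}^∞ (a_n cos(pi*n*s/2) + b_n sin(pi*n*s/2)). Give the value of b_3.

b_3 = 1/2 ∫_{-2}^{2} g(s) sin(3*pi*s/2) ds.
Split the integral at the breakpoints.
Directly, an antiderivative of (-4) sin(3*pi*s/2) is 8*cos(3*pi*s/2)/(3*pi); evaluating from -2 to 0: ∫_{-2}^{0} (-4) sin(3*pi*s/2) ds = (8/(3*pi)) - (-8/(3*pi)) = 16/(3*pi).
Directly, an antiderivative of (-2) sin(3*pi*s/2) is 4*cos(3*pi*s/2)/(3*pi); evaluating from 0 to 2: ∫_{0}^{2} (-2) sin(3*pi*s/2) ds = (-4/(3*pi)) - (4/(3*pi)) = -8/(3*pi).
Summing the pieces and multiplying by (1/2) gives b_3 = 4/(3*pi).

4/(3*pi)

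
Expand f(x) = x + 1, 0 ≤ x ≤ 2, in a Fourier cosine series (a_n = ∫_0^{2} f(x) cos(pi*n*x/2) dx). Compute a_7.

-8/(49*pi**2)

a_7 = ∫_0^{2} (x + 1) cos(7*pi*x/2) dx.
Integrating by parts (boundary term plus one more integral), an antiderivative of (x + 1) cos(7*pi*x/2) is 2*x*sin(7*pi*x/2)/(7*pi) + 2*sin(7*pi*x/2)/(7*pi) + 4*cos(7*pi*x/2)/(49*pi**2); evaluating from 0 to 2: ∫_{0}^{2} (x + 1) cos(7*pi*x/2) dx = (-4/(49*pi**2)) - (4/(49*pi**2)) = -8/(49*pi**2).
Hence a_7 = -8/(49*pi**2).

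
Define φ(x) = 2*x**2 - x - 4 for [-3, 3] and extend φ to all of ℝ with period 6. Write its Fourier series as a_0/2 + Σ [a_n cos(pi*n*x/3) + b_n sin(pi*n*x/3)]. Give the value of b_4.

3/(2*pi)

b_4 = 1/3 ∫_{-3}^{3} φ(x) sin(4*pi*x/3) dx.
Integrating by parts twice (tabular method), an antiderivative of (2*x**2 - x - 4) sin(4*pi*x/3) is -3*x**2*cos(4*pi*x/3)/(2*pi) + 9*x*sin(4*pi*x/3)/(4*pi**2) + 3*x*cos(4*pi*x/3)/(4*pi) - 9*sin(4*pi*x/3)/(16*pi**2) + 27*cos(4*pi*x/3)/(16*pi**3) + 3*cos(4*pi*x/3)/pi; evaluating from -3 to 3: ∫_{-3}^{3} (2*x**2 - x - 4) sin(4*pi*x/3) dx = (3*(9 - 44*pi**2)/(16*pi**3)) - (3*(9 - 68*pi**2)/(16*pi**3)) = 9/(2*pi).
Hence b_4 = (1/3)·(9/(2*pi)) = 3/(2*pi).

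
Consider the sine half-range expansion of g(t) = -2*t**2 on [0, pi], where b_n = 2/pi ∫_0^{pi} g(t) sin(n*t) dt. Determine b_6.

b_6 = 2/pi ∫_0^{pi} (-2*t**2) sin(6*t) dt.
Integrating by parts twice (tabular method), an antiderivative of (-2*t**2) sin(6*t) is t**2*cos(6*t)/3 - t*sin(6*t)/9 - cos(6*t)/54; evaluating from 0 to pi: ∫_{0}^{pi} (-2*t**2) sin(6*t) dt = (-1/54 + pi**2/3) - (-1/54) = pi**2/3.
Hence b_6 = (2/pi)·(pi**2/3) = 2*pi/3.

2*pi/3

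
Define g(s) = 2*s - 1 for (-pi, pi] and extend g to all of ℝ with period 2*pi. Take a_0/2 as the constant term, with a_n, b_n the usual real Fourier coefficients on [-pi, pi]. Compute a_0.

a_0 = 1/pi ∫_{-pi}^{pi} g(s) ds = 1/pi · (-2*pi) = -2.

-2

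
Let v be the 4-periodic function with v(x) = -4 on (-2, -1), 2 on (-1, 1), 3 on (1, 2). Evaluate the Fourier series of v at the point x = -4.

2

x = -4 differs from x = 0 by -1 full period(s), and the series is 4-periodic.
v is continuous at x = 0 with value 2, so the series converges to 2 there.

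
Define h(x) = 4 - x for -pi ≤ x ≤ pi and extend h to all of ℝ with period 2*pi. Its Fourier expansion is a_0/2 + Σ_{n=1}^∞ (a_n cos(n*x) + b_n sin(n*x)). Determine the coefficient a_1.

a_1 = 1/pi ∫_{-pi}^{pi} h(x) cos(x) dx.
Integrating by parts (boundary term plus one more integral), an antiderivative of (4 - x) cos(x) is -x*sin(x) + 4*sin(x) - cos(x); evaluating from -pi to pi: ∫_{-pi}^{pi} (4 - x) cos(x) dx = (1) - (1) = 0.
Hence a_1 = (1/pi)·(0) = 0.

0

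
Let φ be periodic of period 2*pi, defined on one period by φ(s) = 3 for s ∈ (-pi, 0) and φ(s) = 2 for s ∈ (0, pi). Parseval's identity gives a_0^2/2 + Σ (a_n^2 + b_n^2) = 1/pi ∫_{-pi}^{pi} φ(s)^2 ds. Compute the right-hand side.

1/pi ∫_{-pi}^{pi} φ(s)^2 ds = 1/pi · (13*pi) = 13.

13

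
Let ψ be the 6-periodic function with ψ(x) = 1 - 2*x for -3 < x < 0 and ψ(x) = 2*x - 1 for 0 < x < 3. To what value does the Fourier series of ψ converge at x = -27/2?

x = -27/2 differs from x = -3/2 by -2 full period(s), and the series is 6-periodic.
ψ is continuous at x = -3/2 with value 4, so the series converges to 4 there.

4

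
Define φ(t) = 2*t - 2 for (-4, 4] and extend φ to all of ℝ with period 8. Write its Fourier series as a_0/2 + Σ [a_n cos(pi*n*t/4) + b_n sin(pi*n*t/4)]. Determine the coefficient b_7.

b_7 = 1/4 ∫_{-4}^{4} φ(t) sin(7*pi*t/4) dt.
Integrating by parts (boundary term plus one more integral), an antiderivative of (2*t - 2) sin(7*pi*t/4) is -8*t*cos(7*pi*t/4)/(7*pi) + 32*sin(7*pi*t/4)/(49*pi**2) + 8*cos(7*pi*t/4)/(7*pi); evaluating from -4 to 4: ∫_{-4}^{4} (2*t - 2) sin(7*pi*t/4) dt = (24/(7*pi)) - (-40/(7*pi)) = 64/(7*pi).
Hence b_7 = (1/4)·(64/(7*pi)) = 16/(7*pi).

16/(7*pi)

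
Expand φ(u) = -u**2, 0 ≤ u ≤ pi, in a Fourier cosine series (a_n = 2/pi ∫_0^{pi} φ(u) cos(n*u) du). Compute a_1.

a_1 = 2/pi ∫_0^{pi} (-u**2) cos(u) du.
Integrating by parts twice (tabular method), an antiderivative of (-u**2) cos(u) is -u**2*sin(u) - 2*u*cos(u) + 2*sin(u); evaluating from 0 to pi: ∫_{0}^{pi} (-u**2) cos(u) du = (2*pi) - (0) = 2*pi.
Hence a_1 = (2/pi)·(2*pi) = 4.

4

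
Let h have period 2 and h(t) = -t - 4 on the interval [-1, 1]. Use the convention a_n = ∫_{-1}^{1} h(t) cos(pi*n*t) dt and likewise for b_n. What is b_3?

-2/(3*pi)

b_3 = ∫_{-1}^{1} h(t) sin(3*pi*t) dt.
Integrating by parts (boundary term plus one more integral), an antiderivative of (-t - 4) sin(3*pi*t) is t*cos(3*pi*t)/(3*pi) - sin(3*pi*t)/(9*pi**2) + 4*cos(3*pi*t)/(3*pi); evaluating from -1 to 1: ∫_{-1}^{1} (-t - 4) sin(3*pi*t) dt = (-5/(3*pi)) - (-1/pi) = -2/(3*pi).
Hence b_3 = -2/(3*pi).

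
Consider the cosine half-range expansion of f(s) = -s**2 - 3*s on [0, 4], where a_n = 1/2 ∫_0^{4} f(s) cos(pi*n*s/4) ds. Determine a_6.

a_6 = 1/2 ∫_0^{4} (-s**2 - 3*s) cos(3*pi*s/2) ds.
Integrating by parts twice (tabular method), an antiderivative of (-s**2 - 3*s) cos(3*pi*s/2) is -2*s**2*sin(3*pi*s/2)/(3*pi) - 2*s*sin(3*pi*s/2)/pi - 8*s*cos(3*pi*s/2)/(9*pi**2) + 16*sin(3*pi*s/2)/(27*pi**3) - 4*cos(3*pi*s/2)/(3*pi**2); evaluating from 0 to 4: ∫_{0}^{4} (-s**2 - 3*s) cos(3*pi*s/2) ds = (-44/(9*pi**2)) - (-4/(3*pi**2)) = -32/(9*pi**2).
Hence a_6 = (1/2)·(-32/(9*pi**2)) = -16/(9*pi**2).

-16/(9*pi**2)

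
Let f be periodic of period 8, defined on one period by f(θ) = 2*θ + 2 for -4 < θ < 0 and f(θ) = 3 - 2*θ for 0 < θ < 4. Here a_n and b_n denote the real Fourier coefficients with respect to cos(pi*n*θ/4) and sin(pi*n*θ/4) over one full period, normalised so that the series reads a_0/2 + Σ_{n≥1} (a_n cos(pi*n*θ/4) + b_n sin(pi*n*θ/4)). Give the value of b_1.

2/pi

b_1 = 1/4 ∫_{-4}^{4} f(θ) sin(pi*θ/4) dθ.
Split the integral at the breakpoints.
Integrating by parts (boundary term plus one more integral), an antiderivative of (2*θ + 2) sin(pi*θ/4) is -8*θ*cos(pi*θ/4)/pi + 32*sin(pi*θ/4)/pi**2 - 8*cos(pi*θ/4)/pi; evaluating from -4 to 0: ∫_{-4}^{0} (2*θ + 2) sin(pi*θ/4) dθ = (-8/pi) - (-24/pi) = 16/pi.
Integrating by parts (boundary term plus one more integral), an antiderivative of (3 - 2*θ) sin(pi*θ/4) is 8*θ*cos(pi*θ/4)/pi - 32*sin(pi*θ/4)/pi**2 - 12*cos(pi*θ/4)/pi; evaluating from 0 to 4: ∫_{0}^{4} (3 - 2*θ) sin(pi*θ/4) dθ = (-20/pi) - (-12/pi) = -8/pi.
Summing the pieces and multiplying by (1/4) gives b_1 = 2/pi.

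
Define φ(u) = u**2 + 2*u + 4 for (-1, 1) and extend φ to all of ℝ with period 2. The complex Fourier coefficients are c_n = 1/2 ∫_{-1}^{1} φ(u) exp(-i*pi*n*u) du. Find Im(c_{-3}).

Since φ is real-valued, Im(c_{-3}) = -1/2 ∫_{-1}^{1} φ(u) sin(-3*pi*u) du = b_{3}/2.
Integrating by parts twice (tabular method), an antiderivative of (u**2 + 2*u + 4) sin(-3*pi*u) is u**2*cos(3*pi*u)/(3*pi) - 2*u*sin(3*pi*u)/(9*pi**2) + 2*u*cos(3*pi*u)/(3*pi) - 2*sin(3*pi*u)/(9*pi**2) - 2*cos(3*pi*u)/(27*pi**3) + 4*cos(3*pi*u)/(3*pi); evaluating from -1 to 1: ∫_{-1}^{1} (u**2 + 2*u + 4) sin(-3*pi*u) du = ((2 - 63*pi**2)/(27*pi**3)) - ((2/27 - pi**2)/pi**3) = -4/(3*pi).
Hence Im(c_{-3}) = (-1/2)·(-4/(3*pi)) = 2/(3*pi).

2/(3*pi)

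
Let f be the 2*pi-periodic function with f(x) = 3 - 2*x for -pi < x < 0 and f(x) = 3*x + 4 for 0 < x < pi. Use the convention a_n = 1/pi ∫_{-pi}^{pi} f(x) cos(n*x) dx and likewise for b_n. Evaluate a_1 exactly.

a_1 = 1/pi ∫_{-pi}^{pi} f(x) cos(x) dx.
Split the integral at the breakpoints.
Integrating by parts (boundary term plus one more integral), an antiderivative of (3 - 2*x) cos(x) is -2*x*sin(x) + 3*sin(x) - 2*cos(x); evaluating from -pi to 0: ∫_{-pi}^{0} (3 - 2*x) cos(x) dx = (-2) - (2) = -4.
Integrating by parts (boundary term plus one more integral), an antiderivative of (3*x + 4) cos(x) is 3*x*sin(x) + 4*sin(x) + 3*cos(x); evaluating from 0 to pi: ∫_{0}^{pi} (3*x + 4) cos(x) dx = (-3) - (3) = -6.
Summing the pieces and multiplying by (1/pi) gives a_1 = -10/pi.

-10/pi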